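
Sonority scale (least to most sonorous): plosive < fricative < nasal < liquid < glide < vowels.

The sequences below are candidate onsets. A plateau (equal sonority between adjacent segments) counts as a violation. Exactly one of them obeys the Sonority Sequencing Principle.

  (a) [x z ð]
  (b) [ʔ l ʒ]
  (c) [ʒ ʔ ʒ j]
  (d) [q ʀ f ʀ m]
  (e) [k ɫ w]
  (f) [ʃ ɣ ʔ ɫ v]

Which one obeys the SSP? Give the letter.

(a) [x z ð]: profile 2-2-2 — violates.
(b) [ʔ l ʒ]: profile 1-4-2 — violates.
(c) [ʒ ʔ ʒ j]: profile 2-1-2-5 — violates.
(d) [q ʀ f ʀ m]: profile 1-4-2-4-3 — violates.
(e) [k ɫ w]: profile 1-4-5 — obeys.
(f) [ʃ ɣ ʔ ɫ v]: profile 2-2-1-4-2 — violates.

e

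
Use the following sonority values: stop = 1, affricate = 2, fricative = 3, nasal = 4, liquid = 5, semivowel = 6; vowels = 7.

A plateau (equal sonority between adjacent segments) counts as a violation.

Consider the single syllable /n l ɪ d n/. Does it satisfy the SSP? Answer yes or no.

Onset: /n/ is a nasal (sonority 4), /l/ is a liquid (sonority 5); then the nucleus /ɪ/ (sonority 7).
Onset profile 4-5-7 — rises to the nucleus.
Coda: /d/ is a stop (sonority 1), /n/ is a nasal (sonority 4).
Coda profile 7-1-4 — does not strictly fall throughout.

no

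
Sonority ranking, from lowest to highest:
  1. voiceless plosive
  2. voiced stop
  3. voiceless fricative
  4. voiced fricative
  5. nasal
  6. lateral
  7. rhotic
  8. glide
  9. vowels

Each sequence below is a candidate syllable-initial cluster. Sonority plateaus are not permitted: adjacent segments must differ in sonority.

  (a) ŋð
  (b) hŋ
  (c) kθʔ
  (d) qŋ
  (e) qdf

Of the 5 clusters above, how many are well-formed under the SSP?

(a) sonority 5-4: ill-formed.
(b) sonority 3-5: well-formed.
(c) sonority 1-3-1: ill-formed.
(d) sonority 1-5: well-formed.
(e) sonority 1-2-3: well-formed.

3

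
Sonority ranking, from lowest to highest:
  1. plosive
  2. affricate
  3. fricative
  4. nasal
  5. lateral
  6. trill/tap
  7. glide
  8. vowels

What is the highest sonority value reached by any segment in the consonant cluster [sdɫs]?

/s/ — fricative, sonority 3.
/d/ — plosive, sonority 1.
/ɫ/ — lateral, sonority 5.
/s/ — fricative, sonority 3.
The maximum is 5.

5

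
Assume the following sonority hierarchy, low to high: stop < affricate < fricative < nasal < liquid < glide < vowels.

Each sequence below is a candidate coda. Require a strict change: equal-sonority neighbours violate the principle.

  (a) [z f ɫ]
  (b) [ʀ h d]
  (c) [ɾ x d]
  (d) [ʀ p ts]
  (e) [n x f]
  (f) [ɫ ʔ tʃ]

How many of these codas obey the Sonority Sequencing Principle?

(a) 3-3-5 → violates
(b) 5-3-1 → obeys
(c) 5-3-1 → obeys
(d) 5-1-2 → violates
(e) 4-3-3 → violates
(f) 5-1-2 → violates

2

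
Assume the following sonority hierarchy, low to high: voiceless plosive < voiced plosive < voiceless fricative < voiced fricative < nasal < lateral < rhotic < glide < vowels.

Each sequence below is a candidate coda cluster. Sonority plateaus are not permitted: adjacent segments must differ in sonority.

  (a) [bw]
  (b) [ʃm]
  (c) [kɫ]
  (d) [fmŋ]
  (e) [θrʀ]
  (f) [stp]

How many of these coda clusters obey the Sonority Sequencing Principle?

0

(a) [bw]: profile 2-8 — violates.
(b) [ʃm]: profile 3-5 — violates.
(c) [kɫ]: profile 1-6 — violates.
(d) [fmŋ]: profile 3-5-5 — violates.
(e) [θrʀ]: profile 3-7-7 — violates.
(f) [stp]: profile 3-1-1 — violates.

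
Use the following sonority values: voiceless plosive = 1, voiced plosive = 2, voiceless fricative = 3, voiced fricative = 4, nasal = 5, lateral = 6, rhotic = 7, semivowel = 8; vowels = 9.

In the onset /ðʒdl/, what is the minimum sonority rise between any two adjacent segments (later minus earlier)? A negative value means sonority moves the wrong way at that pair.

/ð/: voiced fricative = 4.
/ʒ/: voiced fricative = 4.
/d/: voiced plosive = 2.
/l/: lateral = 6.
/ð/→/ʒ/: change +0.
/ʒ/→/d/: change -2.
/d/→/l/: change +4.
Minimum = -2.

-2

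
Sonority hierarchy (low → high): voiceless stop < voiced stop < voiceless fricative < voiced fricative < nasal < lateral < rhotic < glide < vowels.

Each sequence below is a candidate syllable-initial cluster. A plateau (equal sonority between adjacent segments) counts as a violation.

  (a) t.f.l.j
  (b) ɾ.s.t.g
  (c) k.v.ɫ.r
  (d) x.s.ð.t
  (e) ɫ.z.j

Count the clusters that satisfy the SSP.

(a) t.f.l.j: profile 1-3-6-8 — obeys.
(b) ɾ.s.t.g: profile 7-3-1-2 — violates.
(c) k.v.ɫ.r: profile 1-4-6-7 — obeys.
(d) x.s.ð.t: profile 3-3-4-1 — violates.
(e) ɫ.z.j: profile 6-4-8 — violates.

2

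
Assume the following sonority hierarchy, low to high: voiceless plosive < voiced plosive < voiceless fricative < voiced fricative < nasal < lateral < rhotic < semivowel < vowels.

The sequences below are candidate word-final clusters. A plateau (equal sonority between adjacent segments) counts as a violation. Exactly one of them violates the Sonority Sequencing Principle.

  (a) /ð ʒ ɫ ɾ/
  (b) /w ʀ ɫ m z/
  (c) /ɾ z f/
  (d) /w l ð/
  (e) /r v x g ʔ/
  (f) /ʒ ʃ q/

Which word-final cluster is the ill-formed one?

(a) /ð ʒ ɫ ɾ/: profile 4-4-6-7 — violates.
(b) /w ʀ ɫ m z/: profile 8-7-6-5-4 — obeys.
(c) /ɾ z f/: profile 7-4-3 — obeys.
(d) /w l ð/: profile 8-6-4 — obeys.
(e) /r v x g ʔ/: profile 7-4-3-2-1 — obeys.
(f) /ʒ ʃ q/: profile 4-3-1 — obeys.

a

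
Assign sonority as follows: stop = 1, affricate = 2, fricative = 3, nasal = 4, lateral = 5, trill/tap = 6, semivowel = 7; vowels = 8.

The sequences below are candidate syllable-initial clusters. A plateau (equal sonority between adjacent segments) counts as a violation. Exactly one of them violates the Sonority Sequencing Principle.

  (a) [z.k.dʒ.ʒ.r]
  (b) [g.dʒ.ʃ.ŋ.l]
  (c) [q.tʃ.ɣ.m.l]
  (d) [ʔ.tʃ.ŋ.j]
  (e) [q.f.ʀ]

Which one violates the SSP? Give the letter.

(a) 3-1-2-3-6 → violates
(b) 1-2-3-4-5 → obeys
(c) 1-2-3-4-5 → obeys
(d) 1-2-4-7 → obeys
(e) 1-3-6 → obeys

a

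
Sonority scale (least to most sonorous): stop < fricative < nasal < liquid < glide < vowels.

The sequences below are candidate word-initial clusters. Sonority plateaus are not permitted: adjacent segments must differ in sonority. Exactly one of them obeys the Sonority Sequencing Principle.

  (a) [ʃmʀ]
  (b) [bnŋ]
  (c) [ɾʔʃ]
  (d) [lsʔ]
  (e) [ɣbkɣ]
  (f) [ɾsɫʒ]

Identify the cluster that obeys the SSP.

a

(a) sonority 2-3-4: well-formed.
(b) sonority 1-3-3: ill-formed.
(c) sonority 4-1-2: ill-formed.
(d) sonority 4-2-1: ill-formed.
(e) sonority 2-1-1-2: ill-formed.
(f) sonority 4-2-4-2: ill-formed.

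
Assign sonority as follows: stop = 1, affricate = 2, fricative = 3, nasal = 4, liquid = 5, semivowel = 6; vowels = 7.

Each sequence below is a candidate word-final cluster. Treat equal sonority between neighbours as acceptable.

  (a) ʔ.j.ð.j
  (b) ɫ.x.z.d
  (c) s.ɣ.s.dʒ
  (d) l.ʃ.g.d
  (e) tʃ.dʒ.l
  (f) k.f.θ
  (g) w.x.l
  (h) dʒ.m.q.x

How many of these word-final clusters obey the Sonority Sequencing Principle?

(a) ʔ.j.ð.j: profile 1-6-3-6 — violates.
(b) ɫ.x.z.d: profile 5-3-3-1 — obeys.
(c) s.ɣ.s.dʒ: profile 3-3-3-2 — obeys.
(d) l.ʃ.g.d: profile 5-3-1-1 — obeys.
(e) tʃ.dʒ.l: profile 2-2-5 — violates.
(f) k.f.θ: profile 1-3-3 — violates.
(g) w.x.l: profile 6-3-5 — violates.
(h) dʒ.m.q.x: profile 2-4-1-3 — violates.

3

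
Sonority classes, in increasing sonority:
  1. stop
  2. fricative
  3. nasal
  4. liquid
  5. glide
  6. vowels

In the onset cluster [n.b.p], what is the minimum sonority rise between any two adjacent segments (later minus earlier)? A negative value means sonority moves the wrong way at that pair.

/n/ — nasal, sonority 3.
/b/ — stop, sonority 1.
/p/ — stop, sonority 1.
/n/→/b/: change -2.
/b/→/p/: change +0.
Minimum = -2.

-2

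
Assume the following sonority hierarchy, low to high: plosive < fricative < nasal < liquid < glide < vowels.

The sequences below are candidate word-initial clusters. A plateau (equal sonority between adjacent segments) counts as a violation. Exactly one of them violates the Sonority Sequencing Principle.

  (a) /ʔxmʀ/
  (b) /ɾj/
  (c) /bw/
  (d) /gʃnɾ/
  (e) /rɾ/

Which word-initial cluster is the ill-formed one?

(a) /ʔxmʀ/: profile 1-2-3-4 — obeys.
(b) /ɾj/: profile 4-5 — obeys.
(c) /bw/: profile 1-5 — obeys.
(d) /gʃnɾ/: profile 1-2-3-4 — obeys.
(e) /rɾ/: profile 4-4 — violates.

e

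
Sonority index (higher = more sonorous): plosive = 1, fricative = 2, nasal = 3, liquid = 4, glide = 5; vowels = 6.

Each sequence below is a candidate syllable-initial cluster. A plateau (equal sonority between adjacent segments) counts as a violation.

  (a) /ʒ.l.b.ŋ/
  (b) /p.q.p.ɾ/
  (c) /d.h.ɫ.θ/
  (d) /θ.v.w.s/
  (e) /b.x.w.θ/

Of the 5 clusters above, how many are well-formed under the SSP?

0

(a) /ʒ.l.b.ŋ/: profile 2-4-1-3 — violates.
(b) /p.q.p.ɾ/: profile 1-1-1-4 — violates.
(c) /d.h.ɫ.θ/: profile 1-2-4-2 — violates.
(d) /θ.v.w.s/: profile 2-2-5-2 — violates.
(e) /b.x.w.θ/: profile 1-2-5-2 — violates.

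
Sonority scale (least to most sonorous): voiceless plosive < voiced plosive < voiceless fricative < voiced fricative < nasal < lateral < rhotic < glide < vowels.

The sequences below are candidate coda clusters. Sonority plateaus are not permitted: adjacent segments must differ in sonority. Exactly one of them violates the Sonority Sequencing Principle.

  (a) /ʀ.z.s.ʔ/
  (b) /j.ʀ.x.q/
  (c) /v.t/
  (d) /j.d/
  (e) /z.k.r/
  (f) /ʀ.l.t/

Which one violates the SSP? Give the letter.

e

(a) /ʀ.z.s.ʔ/: profile 7-4-3-1 — obeys.
(b) /j.ʀ.x.q/: profile 8-7-3-1 — obeys.
(c) /v.t/: profile 4-1 — obeys.
(d) /j.d/: profile 8-2 — obeys.
(e) /z.k.r/: profile 4-1-7 — violates.
(f) /ʀ.l.t/: profile 7-6-1 — obeys.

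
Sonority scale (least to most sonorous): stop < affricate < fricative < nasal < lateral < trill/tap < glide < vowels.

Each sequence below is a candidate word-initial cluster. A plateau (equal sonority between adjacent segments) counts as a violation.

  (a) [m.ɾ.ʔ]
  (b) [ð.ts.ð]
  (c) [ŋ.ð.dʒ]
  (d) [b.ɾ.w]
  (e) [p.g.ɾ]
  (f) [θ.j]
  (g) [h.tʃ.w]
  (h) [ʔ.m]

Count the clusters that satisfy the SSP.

(a) sonority 4-6-1: ill-formed.
(b) sonority 3-2-3: ill-formed.
(c) sonority 4-3-2: ill-formed.
(d) sonority 1-6-7: well-formed.
(e) sonority 1-1-6: ill-formed.
(f) sonority 3-7: well-formed.
(g) sonority 3-2-7: ill-formed.
(h) sonority 1-4: well-formed.

3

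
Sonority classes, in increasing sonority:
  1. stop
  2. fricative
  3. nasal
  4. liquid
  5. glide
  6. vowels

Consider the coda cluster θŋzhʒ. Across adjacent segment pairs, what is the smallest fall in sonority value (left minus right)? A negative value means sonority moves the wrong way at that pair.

/θ/: fricative = 2.
/ŋ/: nasal = 3.
/z/: fricative = 2.
/h/: fricative = 2.
/ʒ/: fricative = 2.
/θ/→/ŋ/: change -1.
/ŋ/→/z/: change +1.
/z/→/h/: change +0.
/h/→/ʒ/: change +0.
Minimum = -1.

-1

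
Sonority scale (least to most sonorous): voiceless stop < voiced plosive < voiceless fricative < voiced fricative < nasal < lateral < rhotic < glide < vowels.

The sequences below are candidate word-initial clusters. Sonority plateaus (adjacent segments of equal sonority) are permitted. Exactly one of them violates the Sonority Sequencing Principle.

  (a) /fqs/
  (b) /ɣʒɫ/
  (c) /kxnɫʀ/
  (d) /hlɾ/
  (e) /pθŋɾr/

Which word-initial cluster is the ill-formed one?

(a) /fqs/: profile 3-1-3 — violates.
(b) /ɣʒɫ/: profile 4-4-6 — obeys.
(c) /kxnɫʀ/: profile 1-3-5-6-7 — obeys.
(d) /hlɾ/: profile 3-6-7 — obeys.
(e) /pθŋɾr/: profile 1-3-5-7-7 — obeys.

a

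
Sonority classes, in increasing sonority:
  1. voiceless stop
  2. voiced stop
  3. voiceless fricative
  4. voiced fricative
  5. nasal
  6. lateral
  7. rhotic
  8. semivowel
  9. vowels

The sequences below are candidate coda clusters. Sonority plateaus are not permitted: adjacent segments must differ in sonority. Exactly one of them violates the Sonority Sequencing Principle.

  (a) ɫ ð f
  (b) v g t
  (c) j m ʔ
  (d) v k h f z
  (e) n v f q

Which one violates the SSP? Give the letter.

d

(a) ɫ ð f: profile 6-4-3 — obeys.
(b) v g t: profile 4-2-1 — obeys.
(c) j m ʔ: profile 8-5-1 — obeys.
(d) v k h f z: profile 4-1-3-3-4 — violates.
(e) n v f q: profile 5-4-3-1 — obeys.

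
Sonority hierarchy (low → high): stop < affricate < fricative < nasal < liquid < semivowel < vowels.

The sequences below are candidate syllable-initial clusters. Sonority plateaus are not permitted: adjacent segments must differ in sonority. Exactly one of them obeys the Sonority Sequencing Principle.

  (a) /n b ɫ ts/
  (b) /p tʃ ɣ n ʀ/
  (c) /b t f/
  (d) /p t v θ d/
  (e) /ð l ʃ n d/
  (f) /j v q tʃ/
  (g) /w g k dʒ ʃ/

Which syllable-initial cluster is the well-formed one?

(a) sonority 4-1-5-2: ill-formed.
(b) sonority 1-2-3-4-5: well-formed.
(c) sonority 1-1-3: ill-formed.
(d) sonority 1-1-3-3-1: ill-formed.
(e) sonority 3-5-3-4-1: ill-formed.
(f) sonority 6-3-1-2: ill-formed.
(g) sonority 6-1-1-2-3: ill-formed.

b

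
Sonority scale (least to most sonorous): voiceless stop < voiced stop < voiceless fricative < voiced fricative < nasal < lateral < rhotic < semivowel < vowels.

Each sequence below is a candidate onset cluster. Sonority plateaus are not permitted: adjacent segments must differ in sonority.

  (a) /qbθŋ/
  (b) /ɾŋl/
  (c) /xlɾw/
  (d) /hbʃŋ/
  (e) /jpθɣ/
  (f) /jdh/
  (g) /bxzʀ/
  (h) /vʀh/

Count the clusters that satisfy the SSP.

3

(a) 1-2-3-5 → obeys
(b) 7-5-6 → violates
(c) 3-6-7-8 → obeys
(d) 3-2-3-5 → violates
(e) 8-1-3-4 → violates
(f) 8-2-3 → violates
(g) 2-3-4-7 → obeys
(h) 4-7-3 → violates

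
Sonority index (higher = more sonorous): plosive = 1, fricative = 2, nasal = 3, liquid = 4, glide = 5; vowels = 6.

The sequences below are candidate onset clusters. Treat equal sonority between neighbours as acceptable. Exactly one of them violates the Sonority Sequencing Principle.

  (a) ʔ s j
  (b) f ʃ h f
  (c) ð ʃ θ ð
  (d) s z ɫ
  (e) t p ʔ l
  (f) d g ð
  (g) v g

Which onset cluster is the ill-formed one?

g

(a) sonority 1-2-5: well-formed.
(b) sonority 2-2-2-2: well-formed.
(c) sonority 2-2-2-2: well-formed.
(d) sonority 2-2-4: well-formed.
(e) sonority 1-1-1-4: well-formed.
(f) sonority 1-1-2: well-formed.
(g) sonority 2-1: ill-formed.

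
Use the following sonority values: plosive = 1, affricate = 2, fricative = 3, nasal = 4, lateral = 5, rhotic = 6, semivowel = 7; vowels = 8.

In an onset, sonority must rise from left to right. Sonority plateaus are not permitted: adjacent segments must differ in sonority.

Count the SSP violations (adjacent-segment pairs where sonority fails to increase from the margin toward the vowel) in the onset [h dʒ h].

/h/: fricative = 3.
/dʒ/: affricate = 2.
/h/: fricative = 3.
/h/→/dʒ/: 3→2 (does not rise) — violation.
/dʒ/→/h/: 2→3 (rises) — ok.

1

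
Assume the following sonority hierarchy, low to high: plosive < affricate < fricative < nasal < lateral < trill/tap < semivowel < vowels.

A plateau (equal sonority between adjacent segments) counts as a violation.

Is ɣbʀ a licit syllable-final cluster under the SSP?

/ɣ/ is a fricative (sonority 3).
/b/ is a plosive (sonority 1).
/ʀ/ is a trill/tap (sonority 6).
The profile is 3-1-6. Between /b/ (1) and /ʀ/ (6) sonority does not fall, so the cluster violates the SSP.

no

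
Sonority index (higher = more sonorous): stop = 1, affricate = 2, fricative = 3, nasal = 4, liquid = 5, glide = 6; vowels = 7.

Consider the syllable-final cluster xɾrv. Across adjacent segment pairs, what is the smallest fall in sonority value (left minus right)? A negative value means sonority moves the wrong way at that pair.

/x/ — fricative, sonority 3.
/ɾ/ — liquid, sonority 5.
/r/ — liquid, sonority 5.
/v/ — fricative, sonority 3.
/x/→/ɾ/: change -2.
/ɾ/→/r/: change +0.
/r/→/v/: change +2.
Minimum = -2.

-2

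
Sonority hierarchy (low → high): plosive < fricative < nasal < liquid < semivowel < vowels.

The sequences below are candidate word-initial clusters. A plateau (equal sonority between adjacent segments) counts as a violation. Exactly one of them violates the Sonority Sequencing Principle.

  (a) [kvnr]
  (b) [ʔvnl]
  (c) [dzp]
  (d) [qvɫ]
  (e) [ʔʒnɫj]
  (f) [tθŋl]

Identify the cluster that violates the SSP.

(a) sonority 1-2-3-4: well-formed.
(b) sonority 1-2-3-4: well-formed.
(c) sonority 1-2-1: ill-formed.
(d) sonority 1-2-4: well-formed.
(e) sonority 1-2-3-4-5: well-formed.
(f) sonority 1-2-3-4: well-formed.

c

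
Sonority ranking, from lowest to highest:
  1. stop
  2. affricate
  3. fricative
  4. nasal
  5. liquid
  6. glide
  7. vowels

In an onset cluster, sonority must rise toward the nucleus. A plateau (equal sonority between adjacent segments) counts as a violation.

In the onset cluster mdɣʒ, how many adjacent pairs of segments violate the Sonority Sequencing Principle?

/m/ — nasal, sonority 4.
/d/ — stop, sonority 1.
/ɣ/ — fricative, sonority 3.
/ʒ/ — fricative, sonority 3.
/m/→/d/: 4→1 (does not rise) — violation.
/d/→/ɣ/: 1→3 (rises) — ok.
/ɣ/→/ʒ/: 3→3 (plateau) — violation.

2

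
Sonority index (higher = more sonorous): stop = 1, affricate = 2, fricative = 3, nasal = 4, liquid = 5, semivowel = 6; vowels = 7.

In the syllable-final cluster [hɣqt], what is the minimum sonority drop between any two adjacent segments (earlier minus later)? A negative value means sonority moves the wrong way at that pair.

0

/h/: fricative = 3.
/ɣ/: fricative = 3.
/q/: stop = 1.
/t/: stop = 1.
/h/→/ɣ/: change +0.
/ɣ/→/q/: change +2.
/q/→/t/: change +0.
Minimum = 0.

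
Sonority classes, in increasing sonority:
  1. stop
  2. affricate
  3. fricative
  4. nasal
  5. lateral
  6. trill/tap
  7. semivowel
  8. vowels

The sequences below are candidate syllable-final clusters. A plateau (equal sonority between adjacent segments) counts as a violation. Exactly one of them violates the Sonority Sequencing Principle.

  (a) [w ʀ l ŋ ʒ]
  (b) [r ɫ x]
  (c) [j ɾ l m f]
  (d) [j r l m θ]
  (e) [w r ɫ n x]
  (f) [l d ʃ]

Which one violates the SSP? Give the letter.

(a) 7-6-5-4-3 → obeys
(b) 6-5-3 → obeys
(c) 7-6-5-4-3 → obeys
(d) 7-6-5-4-3 → obeys
(e) 7-6-5-4-3 → obeys
(f) 5-1-3 → violates

f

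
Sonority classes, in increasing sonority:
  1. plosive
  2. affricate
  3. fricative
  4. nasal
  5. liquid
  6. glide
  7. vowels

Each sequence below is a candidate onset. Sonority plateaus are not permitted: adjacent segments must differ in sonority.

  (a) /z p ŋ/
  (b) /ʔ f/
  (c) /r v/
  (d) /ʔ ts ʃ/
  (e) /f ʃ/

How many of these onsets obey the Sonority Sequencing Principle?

2

(a) sonority 3-1-4: ill-formed.
(b) sonority 1-3: well-formed.
(c) sonority 5-3: ill-formed.
(d) sonority 1-2-3: well-formed.
(e) sonority 3-3: ill-formed.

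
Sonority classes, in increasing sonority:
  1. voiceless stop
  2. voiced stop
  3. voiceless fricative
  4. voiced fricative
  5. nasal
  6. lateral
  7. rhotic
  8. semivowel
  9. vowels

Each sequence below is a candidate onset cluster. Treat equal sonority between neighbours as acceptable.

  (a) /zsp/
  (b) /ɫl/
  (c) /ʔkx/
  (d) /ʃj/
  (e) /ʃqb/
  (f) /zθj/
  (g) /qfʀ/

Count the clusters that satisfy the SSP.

4

(a) sonority 4-3-1: ill-formed.
(b) sonority 6-6: well-formed.
(c) sonority 1-1-3: well-formed.
(d) sonority 3-8: well-formed.
(e) sonority 3-1-2: ill-formed.
(f) sonority 4-3-8: ill-formed.
(g) sonority 1-3-7: well-formed.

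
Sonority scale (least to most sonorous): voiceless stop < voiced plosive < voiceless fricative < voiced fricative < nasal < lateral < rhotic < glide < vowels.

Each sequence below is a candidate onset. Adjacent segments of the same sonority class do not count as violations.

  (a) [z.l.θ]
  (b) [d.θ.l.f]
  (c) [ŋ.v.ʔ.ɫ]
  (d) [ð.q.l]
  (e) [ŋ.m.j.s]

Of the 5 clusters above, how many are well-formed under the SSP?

(a) [z.l.θ]: profile 4-6-3 — violates.
(b) [d.θ.l.f]: profile 2-3-6-3 — violates.
(c) [ŋ.v.ʔ.ɫ]: profile 5-4-1-6 — violates.
(d) [ð.q.l]: profile 4-1-6 — violates.
(e) [ŋ.m.j.s]: profile 5-5-8-3 — violates.

0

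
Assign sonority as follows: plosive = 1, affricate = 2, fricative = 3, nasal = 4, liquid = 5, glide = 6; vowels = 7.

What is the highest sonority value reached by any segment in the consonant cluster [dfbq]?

3

/d/: plosive = 1.
/f/: fricative = 3.
/b/: plosive = 1.
/q/: plosive = 1.
The maximum is 3.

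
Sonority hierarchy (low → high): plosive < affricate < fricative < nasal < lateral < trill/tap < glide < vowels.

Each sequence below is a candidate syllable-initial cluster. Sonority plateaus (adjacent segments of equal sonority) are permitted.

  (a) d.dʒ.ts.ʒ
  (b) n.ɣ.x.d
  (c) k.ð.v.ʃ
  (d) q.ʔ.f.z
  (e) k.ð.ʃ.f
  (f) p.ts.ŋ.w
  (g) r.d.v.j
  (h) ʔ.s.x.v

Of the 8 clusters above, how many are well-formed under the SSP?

6

(a) d.dʒ.ts.ʒ: profile 1-2-2-3 — obeys.
(b) n.ɣ.x.d: profile 4-3-3-1 — violates.
(c) k.ð.v.ʃ: profile 1-3-3-3 — obeys.
(d) q.ʔ.f.z: profile 1-1-3-3 — obeys.
(e) k.ð.ʃ.f: profile 1-3-3-3 — obeys.
(f) p.ts.ŋ.w: profile 1-2-4-7 — obeys.
(g) r.d.v.j: profile 6-1-3-7 — violates.
(h) ʔ.s.x.v: profile 1-3-3-3 — obeys.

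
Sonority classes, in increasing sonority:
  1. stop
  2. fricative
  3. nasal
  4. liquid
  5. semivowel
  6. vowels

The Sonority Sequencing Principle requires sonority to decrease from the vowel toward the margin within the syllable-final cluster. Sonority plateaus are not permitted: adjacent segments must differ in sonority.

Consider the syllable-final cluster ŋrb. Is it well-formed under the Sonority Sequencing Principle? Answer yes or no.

no

/ŋ/ is a nasal (sonority 3).
/r/ is a liquid (sonority 4).
/b/ is a stop (sonority 1).
The profile is 3-4-1. Between /ŋ/ (3) and /r/ (4) sonority does not fall, so the cluster violates the SSP.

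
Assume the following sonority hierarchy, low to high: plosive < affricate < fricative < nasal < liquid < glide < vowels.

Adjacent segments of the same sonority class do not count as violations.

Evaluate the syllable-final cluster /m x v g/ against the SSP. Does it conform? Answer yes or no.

/m/ — nasal, sonority 4.
/x/ — fricative, sonority 3.
/v/ — fricative, sonority 3.
/g/ — plosive, sonority 1.
The profile 4-3-3-1 is non-increasing (plateaus allowed), so the syllable-final cluster satisfies the SSP.

yes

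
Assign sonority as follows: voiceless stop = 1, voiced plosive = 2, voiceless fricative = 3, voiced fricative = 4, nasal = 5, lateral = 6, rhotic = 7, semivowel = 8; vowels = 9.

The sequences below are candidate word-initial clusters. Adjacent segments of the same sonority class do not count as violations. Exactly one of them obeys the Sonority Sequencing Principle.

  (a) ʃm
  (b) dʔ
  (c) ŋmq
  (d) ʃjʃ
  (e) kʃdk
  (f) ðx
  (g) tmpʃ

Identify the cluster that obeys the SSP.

(a) sonority 3-5: well-formed.
(b) sonority 2-1: ill-formed.
(c) sonority 5-5-1: ill-formed.
(d) sonority 3-8-3: ill-formed.
(e) sonority 1-3-2-1: ill-formed.
(f) sonority 4-3: ill-formed.
(g) sonority 1-5-1-3: ill-formed.

a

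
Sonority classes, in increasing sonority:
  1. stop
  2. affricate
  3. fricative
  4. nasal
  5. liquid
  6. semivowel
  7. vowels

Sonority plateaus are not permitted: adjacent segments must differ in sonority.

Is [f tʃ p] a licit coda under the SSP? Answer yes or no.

/f/ — fricative, sonority 3.
/tʃ/ — affricate, sonority 2.
/p/ — stop, sonority 1.
The profile 3-2-1 strictly falls, so the coda satisfies the SSP.

yes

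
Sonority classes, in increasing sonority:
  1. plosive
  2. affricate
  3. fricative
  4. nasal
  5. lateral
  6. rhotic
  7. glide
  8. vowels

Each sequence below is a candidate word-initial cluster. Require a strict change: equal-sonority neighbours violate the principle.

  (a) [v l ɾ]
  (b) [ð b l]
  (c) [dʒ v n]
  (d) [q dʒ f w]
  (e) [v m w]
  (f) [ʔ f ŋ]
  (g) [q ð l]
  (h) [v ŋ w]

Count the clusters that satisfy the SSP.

7

(a) 3-5-6 → obeys
(b) 3-1-5 → violates
(c) 2-3-4 → obeys
(d) 1-2-3-7 → obeys
(e) 3-4-7 → obeys
(f) 1-3-4 → obeys
(g) 1-3-5 → obeys
(h) 3-4-7 → obeys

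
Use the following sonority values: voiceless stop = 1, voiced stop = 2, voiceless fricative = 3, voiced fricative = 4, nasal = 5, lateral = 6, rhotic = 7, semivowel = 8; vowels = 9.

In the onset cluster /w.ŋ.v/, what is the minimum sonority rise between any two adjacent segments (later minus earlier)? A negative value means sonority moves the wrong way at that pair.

/w/ is a semivowel (sonority 8).
/ŋ/ is a nasal (sonority 5).
/v/ is a voiced fricative (sonority 4).
/w/→/ŋ/: change -3.
/ŋ/→/v/: change -1.
Minimum = -3.

-3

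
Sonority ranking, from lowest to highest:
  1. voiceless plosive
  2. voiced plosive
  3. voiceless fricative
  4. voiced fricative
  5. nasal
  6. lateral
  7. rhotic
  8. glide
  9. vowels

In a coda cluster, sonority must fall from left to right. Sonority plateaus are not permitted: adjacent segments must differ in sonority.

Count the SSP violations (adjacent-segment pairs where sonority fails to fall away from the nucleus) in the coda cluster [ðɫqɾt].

2

/ð/ — voiced fricative, sonority 4.
/ɫ/ — lateral, sonority 6.
/q/ — voiceless plosive, sonority 1.
/ɾ/ — rhotic, sonority 7.
/t/ — voiceless plosive, sonority 1.
/ð/→/ɫ/: 4→6 (does not fall) — violation.
/ɫ/→/q/: 6→1 (falls) — ok.
/q/→/ɾ/: 1→7 (does not fall) — violation.
/ɾ/→/t/: 7→1 (falls) — ok.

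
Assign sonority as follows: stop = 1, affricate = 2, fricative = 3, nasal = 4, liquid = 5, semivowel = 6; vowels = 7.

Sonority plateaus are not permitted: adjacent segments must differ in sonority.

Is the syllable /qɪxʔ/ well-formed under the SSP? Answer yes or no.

Onset: /q/ is a stop (sonority 1); then the nucleus /ɪ/ (sonority 7).
Onset profile 1-7 — rises to the nucleus.
Coda: /x/ is a fricative (sonority 3), /ʔ/ is a stop (sonority 1).
Coda profile 7-3-1 — falls from the nucleus.

yes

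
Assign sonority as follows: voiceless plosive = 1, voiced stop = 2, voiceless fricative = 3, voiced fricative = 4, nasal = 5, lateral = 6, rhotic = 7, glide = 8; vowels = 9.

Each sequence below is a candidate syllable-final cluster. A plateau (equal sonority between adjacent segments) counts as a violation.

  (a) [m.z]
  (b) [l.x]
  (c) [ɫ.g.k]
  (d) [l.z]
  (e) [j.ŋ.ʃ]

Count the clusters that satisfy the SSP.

(a) sonority 5-4: well-formed.
(b) sonority 6-3: well-formed.
(c) sonority 6-2-1: well-formed.
(d) sonority 6-4: well-formed.
(e) sonority 8-5-3: well-formed.

5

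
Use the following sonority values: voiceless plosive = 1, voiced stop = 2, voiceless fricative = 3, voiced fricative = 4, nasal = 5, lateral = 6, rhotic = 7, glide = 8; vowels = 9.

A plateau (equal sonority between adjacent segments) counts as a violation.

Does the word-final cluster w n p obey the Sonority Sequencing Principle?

yes

/w/ — glide, sonority 8.
/n/ — nasal, sonority 5.
/p/ — voiceless plosive, sonority 1.
The profile 8-5-1 strictly falls, so the word-final cluster satisfies the SSP.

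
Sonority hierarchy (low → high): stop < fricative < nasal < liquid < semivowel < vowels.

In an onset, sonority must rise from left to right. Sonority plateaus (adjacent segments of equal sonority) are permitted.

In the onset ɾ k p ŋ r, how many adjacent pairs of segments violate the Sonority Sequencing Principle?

1

/ɾ/: liquid = 4.
/k/: stop = 1.
/p/: stop = 1.
/ŋ/: nasal = 3.
/r/: liquid = 4.
/ɾ/→/k/: 4→1 (does not rise) — violation.
/k/→/p/: 1→1 (plateau, allowed) — ok.
/p/→/ŋ/: 1→3 (rises) — ok.
/ŋ/→/r/: 3→4 (rises) — ok.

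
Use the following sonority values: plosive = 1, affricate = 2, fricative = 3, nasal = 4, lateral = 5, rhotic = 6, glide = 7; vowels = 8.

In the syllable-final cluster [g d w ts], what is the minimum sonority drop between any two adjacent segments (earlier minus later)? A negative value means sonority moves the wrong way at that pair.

/g/ is a plosive (sonority 1).
/d/ is a plosive (sonority 1).
/w/ is a glide (sonority 7).
/ts/ is an affricate (sonority 2).
/g/→/d/: change +0.
/d/→/w/: change -6.
/w/→/ts/: change +5.
Minimum = -6.

-6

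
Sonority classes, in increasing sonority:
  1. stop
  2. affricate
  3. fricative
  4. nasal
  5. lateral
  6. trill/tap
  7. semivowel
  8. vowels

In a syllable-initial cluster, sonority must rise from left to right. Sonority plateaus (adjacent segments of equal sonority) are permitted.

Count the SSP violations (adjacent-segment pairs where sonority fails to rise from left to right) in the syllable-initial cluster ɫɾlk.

2

/ɫ/ — lateral, sonority 5.
/ɾ/ — trill/tap, sonority 6.
/l/ — lateral, sonority 5.
/k/ — stop, sonority 1.
/ɫ/→/ɾ/: 5→6 (rises) — ok.
/ɾ/→/l/: 6→5 (does not rise) — violation.
/l/→/k/: 5→1 (does not rise) — violation.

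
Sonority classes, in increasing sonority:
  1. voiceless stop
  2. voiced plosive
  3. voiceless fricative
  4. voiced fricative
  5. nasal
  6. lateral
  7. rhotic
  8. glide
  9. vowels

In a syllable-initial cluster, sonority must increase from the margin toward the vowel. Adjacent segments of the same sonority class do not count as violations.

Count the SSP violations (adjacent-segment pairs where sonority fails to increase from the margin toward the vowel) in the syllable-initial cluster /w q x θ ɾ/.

/w/ — glide, sonority 8.
/q/ — voiceless stop, sonority 1.
/x/ — voiceless fricative, sonority 3.
/θ/ — voiceless fricative, sonority 3.
/ɾ/ — rhotic, sonority 7.
/w/→/q/: 8→1 (does not rise) — violation.
/q/→/x/: 1→3 (rises) — ok.
/x/→/θ/: 3→3 (plateau, allowed) — ok.
/θ/→/ɾ/: 3→7 (rises) — ok.

1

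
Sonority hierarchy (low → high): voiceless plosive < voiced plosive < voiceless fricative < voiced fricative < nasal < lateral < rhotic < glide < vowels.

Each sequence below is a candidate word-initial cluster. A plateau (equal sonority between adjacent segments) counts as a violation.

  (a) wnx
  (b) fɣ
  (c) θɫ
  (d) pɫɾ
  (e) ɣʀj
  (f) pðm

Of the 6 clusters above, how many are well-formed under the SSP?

5

(a) 8-5-3 → violates
(b) 3-4 → obeys
(c) 3-6 → obeys
(d) 1-6-7 → obeys
(e) 4-7-8 → obeys
(f) 1-4-5 → obeys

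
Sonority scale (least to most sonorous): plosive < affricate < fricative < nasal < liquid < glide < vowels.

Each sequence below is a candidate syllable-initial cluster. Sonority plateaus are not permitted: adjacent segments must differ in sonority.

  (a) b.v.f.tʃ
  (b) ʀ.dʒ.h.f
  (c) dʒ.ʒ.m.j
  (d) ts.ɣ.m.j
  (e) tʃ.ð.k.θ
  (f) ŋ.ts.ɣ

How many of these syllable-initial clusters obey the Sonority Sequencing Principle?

(a) b.v.f.tʃ: profile 1-3-3-2 — violates.
(b) ʀ.dʒ.h.f: profile 5-2-3-3 — violates.
(c) dʒ.ʒ.m.j: profile 2-3-4-6 — obeys.
(d) ts.ɣ.m.j: profile 2-3-4-6 — obeys.
(e) tʃ.ð.k.θ: profile 2-3-1-3 — violates.
(f) ŋ.ts.ɣ: profile 4-2-3 — violates.

2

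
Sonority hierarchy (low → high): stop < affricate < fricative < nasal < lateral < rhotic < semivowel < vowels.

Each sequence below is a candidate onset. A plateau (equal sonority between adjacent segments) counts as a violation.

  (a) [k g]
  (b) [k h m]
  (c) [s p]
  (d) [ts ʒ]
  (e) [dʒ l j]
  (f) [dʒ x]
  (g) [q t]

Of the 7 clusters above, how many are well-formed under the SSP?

4

(a) 1-1 → violates
(b) 1-3-4 → obeys
(c) 3-1 → violates
(d) 2-3 → obeys
(e) 2-5-7 → obeys
(f) 2-3 → obeys
(g) 1-1 → violates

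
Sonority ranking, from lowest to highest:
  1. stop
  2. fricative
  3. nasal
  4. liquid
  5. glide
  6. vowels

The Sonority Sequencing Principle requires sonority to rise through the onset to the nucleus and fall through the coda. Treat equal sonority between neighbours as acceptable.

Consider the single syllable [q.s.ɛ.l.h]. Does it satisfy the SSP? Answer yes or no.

yes

Onset: /q/ is a stop (sonority 1), /s/ is a fricative (sonority 2); then the nucleus /ɛ/ (sonority 6).
Onset profile 1-2-6 — rises to the nucleus.
Coda: /l/ is a liquid (sonority 4), /h/ is a fricative (sonority 2).
Coda profile 6-4-2 — falls from the nucleus.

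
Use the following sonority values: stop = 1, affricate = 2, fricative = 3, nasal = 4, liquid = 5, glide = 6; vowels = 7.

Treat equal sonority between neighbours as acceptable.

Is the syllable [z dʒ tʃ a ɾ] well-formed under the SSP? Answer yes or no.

no

Onset: /z/ is a fricative (sonority 3), /dʒ/ is an affricate (sonority 2), /tʃ/ is an affricate (sonority 2); then the nucleus /a/ (sonority 7).
Onset profile 3-2-2-7 — does not rise throughout.
Coda: /ɾ/ is a liquid (sonority 5).
Coda profile 7-5 — falls from the nucleus.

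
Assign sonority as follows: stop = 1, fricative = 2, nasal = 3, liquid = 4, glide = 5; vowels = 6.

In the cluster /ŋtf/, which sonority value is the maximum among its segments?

3

/ŋ/ — nasal, sonority 3.
/t/ — stop, sonority 1.
/f/ — fricative, sonority 2.
The maximum is 3.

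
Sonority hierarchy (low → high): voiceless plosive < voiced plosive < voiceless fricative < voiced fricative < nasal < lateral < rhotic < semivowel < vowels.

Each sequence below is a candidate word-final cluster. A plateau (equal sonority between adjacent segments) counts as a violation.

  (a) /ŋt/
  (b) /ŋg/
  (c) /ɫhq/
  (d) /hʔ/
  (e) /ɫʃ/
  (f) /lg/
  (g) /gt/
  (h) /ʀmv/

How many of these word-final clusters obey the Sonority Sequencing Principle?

8

(a) /ŋt/: profile 5-1 — obeys.
(b) /ŋg/: profile 5-2 — obeys.
(c) /ɫhq/: profile 6-3-1 — obeys.
(d) /hʔ/: profile 3-1 — obeys.
(e) /ɫʃ/: profile 6-3 — obeys.
(f) /lg/: profile 6-2 — obeys.
(g) /gt/: profile 2-1 — obeys.
(h) /ʀmv/: profile 7-5-4 — obeys.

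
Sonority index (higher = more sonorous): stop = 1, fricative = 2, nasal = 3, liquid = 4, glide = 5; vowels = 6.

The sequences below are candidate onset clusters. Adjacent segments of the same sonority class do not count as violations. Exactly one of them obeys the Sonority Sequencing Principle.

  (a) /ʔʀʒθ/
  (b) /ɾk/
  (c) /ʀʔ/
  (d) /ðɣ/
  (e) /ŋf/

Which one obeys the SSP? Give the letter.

(a) sonority 1-4-2-2: ill-formed.
(b) sonority 4-1: ill-formed.
(c) sonority 4-1: ill-formed.
(d) sonority 2-2: well-formed.
(e) sonority 3-2: ill-formed.

d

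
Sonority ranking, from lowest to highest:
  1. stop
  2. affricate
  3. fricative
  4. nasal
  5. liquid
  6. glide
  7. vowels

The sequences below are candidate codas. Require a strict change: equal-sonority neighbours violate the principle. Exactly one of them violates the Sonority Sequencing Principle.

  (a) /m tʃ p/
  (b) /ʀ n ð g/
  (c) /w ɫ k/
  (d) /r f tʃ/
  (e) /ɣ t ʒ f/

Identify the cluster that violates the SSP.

e

(a) 4-2-1 → obeys
(b) 5-4-3-1 → obeys
(c) 6-5-1 → obeys
(d) 5-3-2 → obeys
(e) 3-1-3-3 → violates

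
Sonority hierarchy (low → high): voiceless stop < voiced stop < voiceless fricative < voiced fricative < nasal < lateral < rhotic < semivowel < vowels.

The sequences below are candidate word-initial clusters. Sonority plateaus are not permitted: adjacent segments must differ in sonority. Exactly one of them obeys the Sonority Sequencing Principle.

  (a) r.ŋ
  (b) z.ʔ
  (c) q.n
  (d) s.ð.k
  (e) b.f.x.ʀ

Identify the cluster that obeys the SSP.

c

(a) 7-5 → violates
(b) 4-1 → violates
(c) 1-5 → obeys
(d) 3-4-1 → violates
(e) 2-3-3-7 → violates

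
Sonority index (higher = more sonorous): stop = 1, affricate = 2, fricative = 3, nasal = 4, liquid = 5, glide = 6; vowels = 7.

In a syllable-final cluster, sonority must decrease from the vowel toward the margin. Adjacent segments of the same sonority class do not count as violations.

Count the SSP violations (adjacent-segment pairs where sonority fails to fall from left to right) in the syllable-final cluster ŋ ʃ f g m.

1

/ŋ/ is a nasal (sonority 4).
/ʃ/ is a fricative (sonority 3).
/f/ is a fricative (sonority 3).
/g/ is a stop (sonority 1).
/m/ is a nasal (sonority 4).
/ŋ/→/ʃ/: 4→3 (falls) — ok.
/ʃ/→/f/: 3→3 (plateau, allowed) — ok.
/f/→/g/: 3→1 (falls) — ok.
/g/→/m/: 1→4 (does not fall) — violation.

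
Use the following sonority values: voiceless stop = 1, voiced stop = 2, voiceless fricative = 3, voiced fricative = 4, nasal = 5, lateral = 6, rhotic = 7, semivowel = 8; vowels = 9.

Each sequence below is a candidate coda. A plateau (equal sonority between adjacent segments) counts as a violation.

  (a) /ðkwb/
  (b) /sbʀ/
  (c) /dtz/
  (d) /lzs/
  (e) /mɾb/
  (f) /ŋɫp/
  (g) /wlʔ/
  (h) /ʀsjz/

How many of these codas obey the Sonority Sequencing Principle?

2

(a) /ðkwb/: profile 4-1-8-2 — violates.
(b) /sbʀ/: profile 3-2-7 — violates.
(c) /dtz/: profile 2-1-4 — violates.
(d) /lzs/: profile 6-4-3 — obeys.
(e) /mɾb/: profile 5-7-2 — violates.
(f) /ŋɫp/: profile 5-6-1 — violates.
(g) /wlʔ/: profile 8-6-1 — obeys.
(h) /ʀsjz/: profile 7-3-8-4 — violates.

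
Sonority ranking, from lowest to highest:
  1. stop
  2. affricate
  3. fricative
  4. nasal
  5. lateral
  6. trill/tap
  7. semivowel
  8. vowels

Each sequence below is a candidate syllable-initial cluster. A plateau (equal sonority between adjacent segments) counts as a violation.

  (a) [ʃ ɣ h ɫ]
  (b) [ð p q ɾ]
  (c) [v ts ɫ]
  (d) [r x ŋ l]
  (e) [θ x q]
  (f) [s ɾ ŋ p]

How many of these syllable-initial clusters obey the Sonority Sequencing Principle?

0

(a) sonority 3-3-3-5: ill-formed.
(b) sonority 3-1-1-6: ill-formed.
(c) sonority 3-2-5: ill-formed.
(d) sonority 6-3-4-5: ill-formed.
(e) sonority 3-3-1: ill-formed.
(f) sonority 3-6-4-1: ill-formed.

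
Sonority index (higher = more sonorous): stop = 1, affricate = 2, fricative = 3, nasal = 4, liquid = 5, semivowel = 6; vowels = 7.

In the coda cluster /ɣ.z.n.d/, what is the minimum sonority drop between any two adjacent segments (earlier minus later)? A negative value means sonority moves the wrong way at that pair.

/ɣ/ — fricative, sonority 3.
/z/ — fricative, sonority 3.
/n/ — nasal, sonority 4.
/d/ — stop, sonority 1.
/ɣ/→/z/: change +0.
/z/→/n/: change -1.
/n/→/d/: change +3.
Minimum = -1.

-1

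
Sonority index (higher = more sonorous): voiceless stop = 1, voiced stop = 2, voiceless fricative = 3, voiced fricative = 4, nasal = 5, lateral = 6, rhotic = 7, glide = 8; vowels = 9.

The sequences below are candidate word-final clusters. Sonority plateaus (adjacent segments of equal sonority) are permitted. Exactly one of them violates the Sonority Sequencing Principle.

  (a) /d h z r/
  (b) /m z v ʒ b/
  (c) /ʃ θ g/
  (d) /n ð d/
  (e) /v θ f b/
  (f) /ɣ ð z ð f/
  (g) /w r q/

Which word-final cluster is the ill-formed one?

(a) /d h z r/: profile 2-3-4-7 — violates.
(b) /m z v ʒ b/: profile 5-4-4-4-2 — obeys.
(c) /ʃ θ g/: profile 3-3-2 — obeys.
(d) /n ð d/: profile 5-4-2 — obeys.
(e) /v θ f b/: profile 4-3-3-2 — obeys.
(f) /ɣ ð z ð f/: profile 4-4-4-4-3 — obeys.
(g) /w r q/: profile 8-7-1 — obeys.

a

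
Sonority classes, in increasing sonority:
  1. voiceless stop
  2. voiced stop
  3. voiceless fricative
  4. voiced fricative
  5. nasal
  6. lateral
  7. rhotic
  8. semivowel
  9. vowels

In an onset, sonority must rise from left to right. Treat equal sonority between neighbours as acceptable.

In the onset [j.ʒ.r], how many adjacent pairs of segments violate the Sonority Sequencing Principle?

1

/j/ — semivowel, sonority 8.
/ʒ/ — voiced fricative, sonority 4.
/r/ — rhotic, sonority 7.
/j/→/ʒ/: 8→4 (does not rise) — violation.
/ʒ/→/r/: 4→7 (rises) — ok.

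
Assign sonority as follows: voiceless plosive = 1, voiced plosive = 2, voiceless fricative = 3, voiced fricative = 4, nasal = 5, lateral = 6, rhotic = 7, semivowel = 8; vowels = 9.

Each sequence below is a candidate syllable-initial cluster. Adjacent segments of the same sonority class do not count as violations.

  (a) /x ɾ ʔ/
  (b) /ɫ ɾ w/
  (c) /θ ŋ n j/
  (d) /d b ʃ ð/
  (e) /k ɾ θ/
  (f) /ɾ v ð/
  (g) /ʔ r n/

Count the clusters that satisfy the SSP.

(a) 3-7-1 → violates
(b) 6-7-8 → obeys
(c) 3-5-5-8 → obeys
(d) 2-2-3-4 → obeys
(e) 1-7-3 → violates
(f) 7-4-4 → violates
(g) 1-7-5 → violates

3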